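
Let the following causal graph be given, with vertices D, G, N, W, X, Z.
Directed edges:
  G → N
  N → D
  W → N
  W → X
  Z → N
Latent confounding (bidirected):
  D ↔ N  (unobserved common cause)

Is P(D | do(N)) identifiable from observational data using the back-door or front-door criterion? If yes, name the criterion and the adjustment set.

P(D|do(N)): not identifiable (no BD/FD set).

desc(N)\{N}={D}; candidates ⊆ {G,W,X,Z}.
N↔D: latent back-door arc(s) into N.
size 0: {}; under {} N still reaches {D,G,W,X,Z} ∋ D.
size 1: {G}, {W}, {X} …(+1); under {G} N still reaches {D,W,X,Z} ∋ D.
size 2: {G,W}, {G,X}, {G,Z} …(+3); under {G,W} N still reaches {D,Z} ∋ D.
N↔D cannot be blocked by any observed set — no back-door set.
No mediator lies on a directed N→…→D path.
Neither criterion identifies P(D|do(N)) in this graph.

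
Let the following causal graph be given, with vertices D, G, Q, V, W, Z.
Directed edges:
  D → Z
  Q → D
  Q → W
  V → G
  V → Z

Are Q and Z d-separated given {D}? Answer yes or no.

Yes — Q ⊥ Z | {D}.

Bayes-Ball from Q | {D} reaches {W}.
Z ∉ reach(Q|{D}) ⇒ Q ⊥ Z | {D}.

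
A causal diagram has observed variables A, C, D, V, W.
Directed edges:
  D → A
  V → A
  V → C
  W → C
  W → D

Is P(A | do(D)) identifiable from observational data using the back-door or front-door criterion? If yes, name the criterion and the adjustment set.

P(A|do(D)): backdoor, adjust for ∅.

desc(D)\{D}={A}; candidates ⊆ {C,V,W}.
∅: D⊥A given ∅ in G with D→· removed — back-door holds.
P(A|do(D)) = P(A|D) — no adjustment needed.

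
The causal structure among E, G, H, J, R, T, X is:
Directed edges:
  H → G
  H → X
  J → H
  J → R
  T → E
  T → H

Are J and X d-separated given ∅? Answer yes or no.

No — J and X are d-connected given ∅.

Bayes-Ball from J | ∅ reaches {G,H,R,X}.
X ∈ reach(J|∅) ⇒ J ⊥̸ X | ∅.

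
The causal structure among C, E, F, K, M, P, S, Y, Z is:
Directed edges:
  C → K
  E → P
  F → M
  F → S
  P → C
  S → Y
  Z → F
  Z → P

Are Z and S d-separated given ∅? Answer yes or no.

Bayes-Ball from Z | ∅ reaches {C,F,K,M,P,S,Y}.
S ∈ reach(Z|∅) ⇒ Z ⊥̸ S | ∅.

No — Z and S are d-connected given ∅.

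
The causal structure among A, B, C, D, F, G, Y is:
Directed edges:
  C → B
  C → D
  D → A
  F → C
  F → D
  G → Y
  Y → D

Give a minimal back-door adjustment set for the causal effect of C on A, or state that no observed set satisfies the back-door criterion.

desc(C)\{C}={A,B,D}; candidates ⊆ {F,G,Y}.
size 0: {}; under {} C still reaches {A,D,F} ∋ A.
{F}: C⊥A given {F} in G with C→· removed — back-door holds.

C→A: minimal back-door set {F}.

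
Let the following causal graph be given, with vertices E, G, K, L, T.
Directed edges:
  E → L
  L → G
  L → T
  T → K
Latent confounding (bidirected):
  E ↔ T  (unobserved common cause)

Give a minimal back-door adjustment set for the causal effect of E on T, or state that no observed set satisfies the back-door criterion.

desc(E)\{E}={G,K,L,T}; candidates ⊆ {—}.
E↔T: latent back-door arc(s) into E.
size 0: {}; under {} E still reaches {K,T} ∋ T.
E↔T cannot be blocked by any observed set — no back-door set.

E→T: no observed back-door set.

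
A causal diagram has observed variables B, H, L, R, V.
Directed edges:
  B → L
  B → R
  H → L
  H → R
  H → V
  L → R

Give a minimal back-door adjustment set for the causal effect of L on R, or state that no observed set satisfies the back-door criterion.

desc(L)\{L}={R}; candidates ⊆ {B,H,V}.
size 0: {}; under {} L still reaches {B,H,R,V} ∋ R.
size 1: {B}, {H}, {V}; under {B} L still reaches {H,R,V} ∋ R.
{B,H}: L⊥R given {B,H} in G with L→· removed — back-door holds.

L→R: minimal back-door set {B, H}.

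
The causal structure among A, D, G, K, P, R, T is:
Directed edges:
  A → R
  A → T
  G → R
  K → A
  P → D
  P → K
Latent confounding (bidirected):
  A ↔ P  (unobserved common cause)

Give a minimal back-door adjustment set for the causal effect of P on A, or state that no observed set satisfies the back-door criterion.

desc(P)\{P}={A,D,K,R,T}; candidates ⊆ {G}.
P↔A: latent back-door arc(s) into P.
size 0: {}; under {} P still reaches {A,R,T} ∋ A.
size 1: {G}; under {G} P still reaches {A,R,T} ∋ A.
P↔A cannot be blocked by any observed set — no back-door set.

P→A: no observed back-door set.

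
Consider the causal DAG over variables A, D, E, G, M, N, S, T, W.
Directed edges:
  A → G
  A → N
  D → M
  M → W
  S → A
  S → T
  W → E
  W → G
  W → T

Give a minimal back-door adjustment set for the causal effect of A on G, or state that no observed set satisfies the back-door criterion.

A→G: minimal back-door set ∅.

desc(A)\{A}={G,N}; candidates ⊆ {D,E,M,S,T,W}.
∅: A⊥G given ∅ in G with A→· removed — back-door holds.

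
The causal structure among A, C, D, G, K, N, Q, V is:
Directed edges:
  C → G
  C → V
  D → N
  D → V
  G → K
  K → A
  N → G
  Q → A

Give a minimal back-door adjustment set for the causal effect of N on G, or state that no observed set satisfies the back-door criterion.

N→G: minimal back-door set ∅.

desc(N)\{N}={A,G,K}; candidates ⊆ {C,D,Q,V}.
∅: N⊥G given ∅ in G with N→· removed — back-door holds.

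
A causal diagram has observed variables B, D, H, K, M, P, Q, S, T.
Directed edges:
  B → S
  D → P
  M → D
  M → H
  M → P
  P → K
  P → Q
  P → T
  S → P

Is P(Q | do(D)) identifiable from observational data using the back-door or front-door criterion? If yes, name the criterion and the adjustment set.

desc(D)\{D}={K,P,Q,T}; candidates ⊆ {B,H,M,S}.
size 0: {}; under {} D still reaches {H,K,M,P,Q,T} ∋ Q.
{M}: D⊥Q given {M} in G with D→· removed — back-door holds.
P(Q|do(D)) = Σ_{M} P(Q|D,M)·P(M).

P(Q|do(D)): backdoor, adjust for {M}.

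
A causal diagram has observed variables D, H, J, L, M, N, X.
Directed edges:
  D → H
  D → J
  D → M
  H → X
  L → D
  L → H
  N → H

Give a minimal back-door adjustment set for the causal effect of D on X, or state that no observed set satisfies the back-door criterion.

desc(D)\{D}={H,J,M,X}; candidates ⊆ {L,N}.
size 0: {}; under {} D still reaches {H,L,X} ∋ X.
{L}: D⊥X given {L} in G with D→· removed — back-door holds.

D→X: minimal back-door set {L}.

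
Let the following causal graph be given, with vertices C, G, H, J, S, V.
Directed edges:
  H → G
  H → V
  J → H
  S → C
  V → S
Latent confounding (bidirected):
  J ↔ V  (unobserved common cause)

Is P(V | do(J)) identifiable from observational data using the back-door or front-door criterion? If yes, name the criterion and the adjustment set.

desc(J)\{J}={C,G,H,S,V}; candidates ⊆ {—}.
J↔V: latent back-door arc(s) into J.
size 0: {}; under {} J still reaches {C,S,V} ∋ V.
J↔V cannot be blocked by any observed set — no back-door set.
{H}: (i) intercepts every directed J→V path; (ii) no back-door J→{H}; (iii) {J} blocks every back-door {H}→V. Front-door holds.
P(V|do(J)) = Σ_{H} P(H|J) Σ_{J'} P(V|H,J')P(J').

P(V|do(J)): frontdoor, adjust for {H}.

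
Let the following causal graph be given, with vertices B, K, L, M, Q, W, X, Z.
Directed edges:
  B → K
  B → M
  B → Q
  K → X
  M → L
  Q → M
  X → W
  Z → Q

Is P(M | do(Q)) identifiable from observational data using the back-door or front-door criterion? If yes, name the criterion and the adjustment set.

P(M|do(Q)): backdoor, adjust for {B}.

desc(Q)\{Q}={L,M}; candidates ⊆ {B,K,W,X,Z}.
size 0: {}; under {} Q still reaches {B,K,L,M,W,X,Z} ∋ M.
{B}: Q⊥M given {B} in G with Q→· removed — back-door holds.
P(M|do(Q)) = Σ_{B} P(M|Q,B)·P(B).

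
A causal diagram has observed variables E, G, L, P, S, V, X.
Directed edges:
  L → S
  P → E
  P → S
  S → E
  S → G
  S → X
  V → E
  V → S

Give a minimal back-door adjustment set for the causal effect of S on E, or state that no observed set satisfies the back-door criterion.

desc(S)\{S}={E,G,X}; candidates ⊆ {L,P,V}.
size 0: {}; under {} S still reaches {E,L,P,V} ∋ E.
size 1: {L}, {P}, {V}; under {L} S still reaches {E,P,V} ∋ E.
{P,V}: S⊥E given {P,V} in G with S→· removed — back-door holds.

S→E: minimal back-door set {P, V}.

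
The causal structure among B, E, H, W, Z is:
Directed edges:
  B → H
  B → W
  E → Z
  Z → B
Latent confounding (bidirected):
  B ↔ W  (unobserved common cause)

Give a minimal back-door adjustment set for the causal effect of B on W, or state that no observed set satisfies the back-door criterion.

B→W: no observed back-door set.

desc(B)\{B}={H,W}; candidates ⊆ {E,Z}.
B↔W: latent back-door arc(s) into B.
size 0: {}; under {} B still reaches {E,W,Z} ∋ W.
size 1: {E}, {Z}; under {E} B still reaches {W,Z} ∋ W.
size 2: {E,Z}; under {E,Z} B still reaches {W} ∋ W.
B↔W cannot be blocked by any observed set — no back-door set.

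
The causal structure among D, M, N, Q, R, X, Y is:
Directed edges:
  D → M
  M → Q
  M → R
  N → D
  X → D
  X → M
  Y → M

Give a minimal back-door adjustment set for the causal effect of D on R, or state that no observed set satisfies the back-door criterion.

D→R: minimal back-door set {X}.

desc(D)\{D}={M,Q,R}; candidates ⊆ {N,X,Y}.
size 0: {}; under {} D still reaches {M,N,Q,R,X} ∋ R.
{X}: D⊥R given {X} in G with D→· removed — back-door holds.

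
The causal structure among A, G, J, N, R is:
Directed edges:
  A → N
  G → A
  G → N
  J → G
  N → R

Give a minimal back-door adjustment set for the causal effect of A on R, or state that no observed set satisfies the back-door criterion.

desc(A)\{A}={N,R}; candidates ⊆ {G,J}.
size 0: {}; under {} A still reaches {G,J,N,R} ∋ R.
{G}: A⊥R given {G} in G with A→· removed — back-door holds.

A→R: minimal back-door set {G}.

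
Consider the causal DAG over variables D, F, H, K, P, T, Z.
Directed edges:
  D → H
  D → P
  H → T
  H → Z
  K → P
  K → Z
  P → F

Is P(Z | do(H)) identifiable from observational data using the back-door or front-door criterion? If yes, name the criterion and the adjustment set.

P(Z|do(H)): backdoor, adjust for ∅.

desc(H)\{H}={T,Z}; candidates ⊆ {D,F,K,P}.
∅: H⊥Z given ∅ in G with H→· removed — back-door holds.
P(Z|do(H)) = P(Z|H) — no adjustment needed.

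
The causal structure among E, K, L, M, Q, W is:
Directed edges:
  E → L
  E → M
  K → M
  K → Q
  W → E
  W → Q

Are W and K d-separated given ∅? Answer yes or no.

Bayes-Ball from W | ∅ reaches {E,L,M,Q}.
K ∉ reach(W|∅) ⇒ W ⊥ K | ∅.

Yes — W ⊥ K | ∅.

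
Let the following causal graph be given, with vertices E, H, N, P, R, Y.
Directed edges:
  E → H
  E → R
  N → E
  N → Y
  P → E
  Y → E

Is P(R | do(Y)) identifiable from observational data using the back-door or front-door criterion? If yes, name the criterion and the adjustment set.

desc(Y)\{Y}={E,H,R}; candidates ⊆ {N,P}.
size 0: {}; under {} Y still reaches {E,H,N,R} ∋ R.
{N}: Y⊥R given {N} in G with Y→· removed — back-door holds.
P(R|do(Y)) = Σ_{N} P(R|Y,N)·P(N).

P(R|do(Y)): backdoor, adjust for {N}.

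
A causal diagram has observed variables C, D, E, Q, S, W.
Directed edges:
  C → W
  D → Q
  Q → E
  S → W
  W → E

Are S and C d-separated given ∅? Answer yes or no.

Yes — S ⊥ C | ∅.

Bayes-Ball from S | ∅ reaches {E,W}.
C ∉ reach(S|∅) ⇒ S ⊥ C | ∅.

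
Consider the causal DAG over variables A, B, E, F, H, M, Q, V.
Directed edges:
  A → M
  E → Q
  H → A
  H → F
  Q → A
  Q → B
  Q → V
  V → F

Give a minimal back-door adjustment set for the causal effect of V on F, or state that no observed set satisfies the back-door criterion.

V→F: minimal back-door set ∅.

desc(V)\{V}={F}; candidates ⊆ {A,B,E,H,M,Q}.
∅: V⊥F given ∅ in G with V→· removed — back-door holds.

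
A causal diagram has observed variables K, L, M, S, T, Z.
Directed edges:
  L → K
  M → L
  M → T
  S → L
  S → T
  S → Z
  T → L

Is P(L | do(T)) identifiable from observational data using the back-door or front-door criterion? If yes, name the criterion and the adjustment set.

desc(T)\{T}={K,L}; candidates ⊆ {M,S,Z}.
size 0: {}; under {} T still reaches {K,L,M,S,Z} ∋ L.
size 1: {M}, {S}, {Z}; under {M} T still reaches {K,L,S,Z} ∋ L.
{M,S}: T⊥L given {M,S} in G with T→· removed — back-door holds.
P(L|do(T)) = Σ_{M,S} P(L|T,M,S)·P(M,S).

P(L|do(T)): backdoor, adjust for {M, S}.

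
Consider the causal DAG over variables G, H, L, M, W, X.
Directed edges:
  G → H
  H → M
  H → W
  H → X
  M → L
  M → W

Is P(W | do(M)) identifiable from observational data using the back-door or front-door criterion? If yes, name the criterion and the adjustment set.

P(W|do(M)): backdoor, adjust for {H}.

desc(M)\{M}={L,W}; candidates ⊆ {G,H,X}.
size 0: {}; under {} M still reaches {G,H,W,X} ∋ W.
{H}: M⊥W given {H} in G with M→· removed — back-door holds.
P(W|do(M)) = Σ_{H} P(W|M,H)·P(H).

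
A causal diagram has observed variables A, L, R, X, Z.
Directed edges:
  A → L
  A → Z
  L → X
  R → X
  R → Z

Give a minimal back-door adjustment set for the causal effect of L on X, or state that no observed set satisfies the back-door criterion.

L→X: minimal back-door set ∅.

desc(L)\{L}={X}; candidates ⊆ {A,R,Z}.
∅: L⊥X given ∅ in G with L→· removed — back-door holds.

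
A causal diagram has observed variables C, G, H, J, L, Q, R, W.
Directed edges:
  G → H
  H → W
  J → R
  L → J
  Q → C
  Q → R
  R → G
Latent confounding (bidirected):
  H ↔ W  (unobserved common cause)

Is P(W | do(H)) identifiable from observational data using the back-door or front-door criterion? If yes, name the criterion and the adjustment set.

desc(H)\{H}={W}; candidates ⊆ {C,G,J,L,Q,R}.
H↔W: latent back-door arc(s) into H.
size 0: {}; under {} H still reaches {C,G,J,L,Q,R,W} ∋ W.
size 1: {C}, {G}, {J} …(+3); under {C} H still reaches {G,J,L,Q,R,W} ∋ W.
size 2: {C,G}, {C,J}, {C,L} …(+12); under {C,G} H still reaches {W} ∋ W.
H↔W cannot be blocked by any observed set — no back-door set.
No mediator lies on a directed H→…→W path.
Neither criterion identifies P(W|do(H)) in this graph.

P(W|do(H)): not identifiable (no BD/FD set).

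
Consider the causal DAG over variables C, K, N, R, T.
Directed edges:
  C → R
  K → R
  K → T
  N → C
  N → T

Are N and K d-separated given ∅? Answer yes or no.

Yes — N ⊥ K | ∅.

Bayes-Ball from N | ∅ reaches {C,R,T}.
K ∉ reach(N|∅) ⇒ N ⊥ K | ∅.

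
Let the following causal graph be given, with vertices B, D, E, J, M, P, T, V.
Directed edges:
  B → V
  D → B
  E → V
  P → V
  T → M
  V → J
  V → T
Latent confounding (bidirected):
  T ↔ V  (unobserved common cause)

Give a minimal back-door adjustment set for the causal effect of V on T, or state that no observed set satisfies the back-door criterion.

V→T: no observed back-door set.

desc(V)\{V}={J,M,T}; candidates ⊆ {B,D,E,P}.
V↔T: latent back-door arc(s) into V.
size 0: {}; under {} V still reaches {B,D,E,M,P,T} ∋ T.
size 1: {B}, {D}, {E} …(+1); under {B} V still reaches {E,M,P,T} ∋ T.
size 2: {B,D}, {B,E}, {B,P} …(+3); under {B,D} V still reaches {E,M,P,T} ∋ T.
V↔T cannot be blocked by any observed set — no back-door set.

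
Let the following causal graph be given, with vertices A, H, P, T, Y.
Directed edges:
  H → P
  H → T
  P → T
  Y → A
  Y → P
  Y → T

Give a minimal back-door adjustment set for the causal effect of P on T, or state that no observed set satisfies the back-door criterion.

P→T: minimal back-door set {H, Y}.

desc(P)\{P}={T}; candidates ⊆ {A,H,Y}.
size 0: {}; under {} P still reaches {A,H,T,Y} ∋ T.
size 1: {A}, {H}, {Y}; under {A} P still reaches {H,T,Y} ∋ T.
{H,Y}: P⊥T given {H,Y} in G with P→· removed — back-door holds.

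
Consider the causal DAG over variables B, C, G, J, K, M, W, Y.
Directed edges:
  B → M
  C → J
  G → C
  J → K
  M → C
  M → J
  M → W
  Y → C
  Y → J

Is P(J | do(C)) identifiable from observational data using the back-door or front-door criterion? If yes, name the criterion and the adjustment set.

desc(C)\{C}={J,K}; candidates ⊆ {B,G,M,W,Y}.
size 0: {}; under {} C still reaches {B,G,J,K,M,W,Y} ∋ J.
size 1: {B}, {G}, {M} …(+2); under {B} C still reaches {G,J,K,M,W,Y} ∋ J.
{M,Y}: C⊥J given {M,Y} in G with C→· removed — back-door holds.
P(J|do(C)) = Σ_{M,Y} P(J|C,M,Y)·P(M,Y).

P(J|do(C)): backdoor, adjust for {M, Y}.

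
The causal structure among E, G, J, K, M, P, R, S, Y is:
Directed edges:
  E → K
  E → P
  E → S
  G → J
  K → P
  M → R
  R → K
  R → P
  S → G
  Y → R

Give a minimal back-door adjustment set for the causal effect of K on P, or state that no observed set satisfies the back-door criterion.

desc(K)\{K}={P}; candidates ⊆ {E,G,J,M,R,S,Y}.
size 0: {}; under {} K still reaches {E,G,J,M,P,R,S,Y} ∋ P.
size 1: {E}, {G}, {J} …(+4); under {E} K still reaches {M,P,R,Y} ∋ P.
{E,R}: K⊥P given {E,R} in G with K→· removed — back-door holds.

K→P: minimal back-door set {E, R}.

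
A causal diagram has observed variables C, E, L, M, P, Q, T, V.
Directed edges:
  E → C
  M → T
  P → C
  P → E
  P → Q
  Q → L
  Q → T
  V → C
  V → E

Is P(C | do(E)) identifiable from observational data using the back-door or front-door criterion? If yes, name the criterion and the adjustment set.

desc(E)\{E}={C}; candidates ⊆ {L,M,P,Q,T,V}.
size 0: {}; under {} E still reaches {C,L,P,Q,T,V} ∋ C.
size 1: {L}, {M}, {P} …(+3); under {L} E still reaches {C,P,Q,T,V} ∋ C.
{P,V}: E⊥C given {P,V} in G with E→· removed — back-door holds.
P(C|do(E)) = Σ_{P,V} P(C|E,P,V)·P(P,V).

P(C|do(E)): backdoor, adjust for {P, V}.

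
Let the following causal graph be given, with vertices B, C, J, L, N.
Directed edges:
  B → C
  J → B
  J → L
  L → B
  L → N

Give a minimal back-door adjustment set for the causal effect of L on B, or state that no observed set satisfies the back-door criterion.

desc(L)\{L}={B,C,N}; candidates ⊆ {J}.
size 0: {}; under {} L still reaches {B,C,J} ∋ B.
{J}: L⊥B given {J} in G with L→· removed — back-door holds.

L→B: minimal back-door set {J}.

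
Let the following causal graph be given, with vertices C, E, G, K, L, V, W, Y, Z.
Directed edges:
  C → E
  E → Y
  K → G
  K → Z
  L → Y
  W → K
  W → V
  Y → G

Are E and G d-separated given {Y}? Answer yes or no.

Yes — E ⊥ G | {Y}.

Bayes-Ball from E | {Y} reaches {C,L}.
G ∉ reach(E|{Y}) ⇒ E ⊥ G | {Y}.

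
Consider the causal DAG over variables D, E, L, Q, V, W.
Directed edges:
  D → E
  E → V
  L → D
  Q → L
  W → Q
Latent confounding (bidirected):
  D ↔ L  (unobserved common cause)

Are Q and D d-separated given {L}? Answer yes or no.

No — Q and D are d-connected given {L}.

Bayes-Ball from Q | {L} reaches {D,E,V,W}.
D ∈ reach(Q|{L}) ⇒ Q ⊥̸ D | {L}.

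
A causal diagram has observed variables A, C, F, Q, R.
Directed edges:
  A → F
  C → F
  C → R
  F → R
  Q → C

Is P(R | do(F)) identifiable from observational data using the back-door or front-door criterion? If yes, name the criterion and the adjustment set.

P(R|do(F)): backdoor, adjust for {C}.

desc(F)\{F}={R}; candidates ⊆ {A,C,Q}.
size 0: {}; under {} F still reaches {A,C,Q,R} ∋ R.
{C}: F⊥R given {C} in G with F→· removed — back-door holds.
P(R|do(F)) = Σ_{C} P(R|F,C)·P(C).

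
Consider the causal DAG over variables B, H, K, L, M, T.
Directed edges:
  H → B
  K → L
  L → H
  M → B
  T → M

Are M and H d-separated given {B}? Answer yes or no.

No — M and H are d-connected given {B}.

Bayes-Ball from M | {B} reaches {H,K,L,T}.
H ∈ reach(M|{B}) ⇒ M ⊥̸ H | {B}.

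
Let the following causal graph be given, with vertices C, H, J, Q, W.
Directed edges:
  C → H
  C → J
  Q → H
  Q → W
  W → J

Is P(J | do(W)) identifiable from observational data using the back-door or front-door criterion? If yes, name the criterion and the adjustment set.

desc(W)\{W}={J}; candidates ⊆ {C,H,Q}.
∅: W⊥J given ∅ in G with W→· removed — back-door holds.
P(J|do(W)) = P(J|W) — no adjustment needed.

P(J|do(W)): backdoor, adjust for ∅.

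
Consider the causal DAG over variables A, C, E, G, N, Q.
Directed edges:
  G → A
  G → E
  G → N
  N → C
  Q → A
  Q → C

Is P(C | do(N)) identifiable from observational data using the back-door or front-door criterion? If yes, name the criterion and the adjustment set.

desc(N)\{N}={C}; candidates ⊆ {A,E,G,Q}.
∅: N⊥C given ∅ in G with N→· removed — back-door holds.
P(C|do(N)) = P(C|N) — no adjustment needed.

P(C|do(N)): backdoor, adjust for ∅.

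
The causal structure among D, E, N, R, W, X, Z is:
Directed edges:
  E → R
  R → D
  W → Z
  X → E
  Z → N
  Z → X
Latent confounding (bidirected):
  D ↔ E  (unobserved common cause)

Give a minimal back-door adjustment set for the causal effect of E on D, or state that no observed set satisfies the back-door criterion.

desc(E)\{E}={D,R}; candidates ⊆ {N,W,X,Z}.
E↔D: latent back-door arc(s) into E.
size 0: {}; under {} E still reaches {D,N,W,X,Z} ∋ D.
size 1: {N}, {W}, {X} …(+1); under {N} E still reaches {D,W,X,Z} ∋ D.
size 2: {N,W}, {N,X}, {N,Z} …(+3); under {N,W} E still reaches {D,X,Z} ∋ D.
E↔D cannot be blocked by any observed set — no back-door set.

E→D: no observed back-door set.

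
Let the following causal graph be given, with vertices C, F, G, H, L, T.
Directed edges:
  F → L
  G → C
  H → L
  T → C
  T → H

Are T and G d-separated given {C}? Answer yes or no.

No — T and G are d-connected given {C}.

Bayes-Ball from T | {C} reaches {G,H,L}.
G ∈ reach(T|{C}) ⇒ T ⊥̸ G | {C}.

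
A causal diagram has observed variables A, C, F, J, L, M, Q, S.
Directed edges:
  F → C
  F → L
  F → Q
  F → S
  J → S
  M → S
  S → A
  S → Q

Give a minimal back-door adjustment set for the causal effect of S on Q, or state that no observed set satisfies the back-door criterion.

desc(S)\{S}={A,Q}; candidates ⊆ {C,F,J,L,M}.
size 0: {}; under {} S still reaches {C,F,J,L,M,Q} ∋ Q.
{F}: S⊥Q given {F} in G with S→· removed — back-door holds.

S→Q: minimal back-door set {F}.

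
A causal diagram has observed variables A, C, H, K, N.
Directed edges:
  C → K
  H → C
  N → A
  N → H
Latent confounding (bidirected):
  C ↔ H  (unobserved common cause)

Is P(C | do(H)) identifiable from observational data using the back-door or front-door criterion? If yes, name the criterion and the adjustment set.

P(C|do(H)): not identifiable (no BD/FD set).

desc(H)\{H}={C,K}; candidates ⊆ {A,N}.
H↔C: latent back-door arc(s) into H.
size 0: {}; under {} H still reaches {A,C,K,N} ∋ C.
size 1: {A}, {N}; under {A} H still reaches {C,K,N} ∋ C.
size 2: {A,N}; under {A,N} H still reaches {C,K} ∋ C.
H↔C cannot be blocked by any observed set — no back-door set.
No mediator lies on a directed H→…→C path.
Neither criterion identifies P(C|do(H)) in this graph.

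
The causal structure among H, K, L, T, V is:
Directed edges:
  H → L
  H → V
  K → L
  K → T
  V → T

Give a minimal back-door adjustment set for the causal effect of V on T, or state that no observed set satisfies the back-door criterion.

desc(V)\{V}={T}; candidates ⊆ {H,K,L}.
∅: V⊥T given ∅ in G with V→· removed — back-door holds.

V→T: minimal back-door set ∅.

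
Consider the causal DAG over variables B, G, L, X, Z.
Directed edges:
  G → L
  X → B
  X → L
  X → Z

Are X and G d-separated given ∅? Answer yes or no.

Bayes-Ball from X | ∅ reaches {B,L,Z}.
G ∉ reach(X|∅) ⇒ X ⊥ G | ∅.

Yes — X ⊥ G | ∅.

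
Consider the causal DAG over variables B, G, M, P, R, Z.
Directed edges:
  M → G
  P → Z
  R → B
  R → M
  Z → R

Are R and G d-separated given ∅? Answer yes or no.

No — R and G are d-connected given ∅.

Bayes-Ball from R | ∅ reaches {B,G,M,P,Z}.
G ∈ reach(R|∅) ⇒ R ⊥̸ G | ∅.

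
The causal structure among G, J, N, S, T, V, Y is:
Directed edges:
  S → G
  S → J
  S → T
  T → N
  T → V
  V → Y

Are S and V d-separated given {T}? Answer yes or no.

Yes — S ⊥ V | {T}.

Bayes-Ball from S | {T} reaches {G,J}.
V ∉ reach(S|{T}) ⇒ S ⊥ V | {T}.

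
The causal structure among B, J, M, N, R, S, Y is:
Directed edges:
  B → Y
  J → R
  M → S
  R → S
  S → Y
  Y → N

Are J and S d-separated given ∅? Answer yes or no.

No — J and S are d-connected given ∅.

Bayes-Ball from J | ∅ reaches {N,R,S,Y}.
S ∈ reach(J|∅) ⇒ J ⊥̸ S | ∅.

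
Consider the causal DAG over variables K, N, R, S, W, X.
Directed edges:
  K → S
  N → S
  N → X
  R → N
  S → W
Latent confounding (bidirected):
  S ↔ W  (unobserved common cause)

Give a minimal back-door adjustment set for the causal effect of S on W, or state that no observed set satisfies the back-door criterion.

desc(S)\{S}={W}; candidates ⊆ {K,N,R,X}.
S↔W: latent back-door arc(s) into S.
size 0: {}; under {} S still reaches {K,N,R,W,X} ∋ W.
size 1: {K}, {N}, {R} …(+1); under {K} S still reaches {N,R,W,X} ∋ W.
size 2: {K,N}, {K,R}, {K,X} …(+3); under {K,N} S still reaches {W} ∋ W.
S↔W cannot be blocked by any observed set — no back-door set.

S→W: no observed back-door set.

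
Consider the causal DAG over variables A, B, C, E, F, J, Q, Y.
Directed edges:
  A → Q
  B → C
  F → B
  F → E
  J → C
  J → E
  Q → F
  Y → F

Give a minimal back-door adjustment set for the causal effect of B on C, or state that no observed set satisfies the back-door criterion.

desc(B)\{B}={C}; candidates ⊆ {A,E,F,J,Q,Y}.
∅: B⊥C given ∅ in G with B→· removed — back-door holds.

B→C: minimal back-door set ∅.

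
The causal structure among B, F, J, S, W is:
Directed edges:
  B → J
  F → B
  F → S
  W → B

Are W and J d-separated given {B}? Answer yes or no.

Yes — W ⊥ J | {B}.

Bayes-Ball from W | {B} reaches {F,S}.
J ∉ reach(W|{B}) ⇒ W ⊥ J | {B}.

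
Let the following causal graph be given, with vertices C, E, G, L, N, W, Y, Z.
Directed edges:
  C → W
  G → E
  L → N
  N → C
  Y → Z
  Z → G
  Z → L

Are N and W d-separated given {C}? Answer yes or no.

Bayes-Ball from N | {C} reaches {E,G,L,Y,Z}.
W ∉ reach(N|{C}) ⇒ N ⊥ W | {C}.

Yes — N ⊥ W | {C}.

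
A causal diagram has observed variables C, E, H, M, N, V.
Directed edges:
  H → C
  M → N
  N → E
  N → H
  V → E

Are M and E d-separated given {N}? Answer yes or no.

Yes — M ⊥ E | {N}.

Bayes-Ball from M | {N} reaches ∅.
E ∉ reach(M|{N}) ⇒ M ⊥ E | {N}.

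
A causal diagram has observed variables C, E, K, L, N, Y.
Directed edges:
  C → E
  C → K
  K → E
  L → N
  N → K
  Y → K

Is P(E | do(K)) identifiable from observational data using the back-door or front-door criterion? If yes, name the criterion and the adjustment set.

desc(K)\{K}={E}; candidates ⊆ {C,L,N,Y}.
size 0: {}; under {} K still reaches {C,E,L,N,Y} ∋ E.
{C}: K⊥E given {C} in G with K→· removed — back-door holds.
P(E|do(K)) = Σ_{C} P(E|K,C)·P(C).

P(E|do(K)): backdoor, adjust for {C}.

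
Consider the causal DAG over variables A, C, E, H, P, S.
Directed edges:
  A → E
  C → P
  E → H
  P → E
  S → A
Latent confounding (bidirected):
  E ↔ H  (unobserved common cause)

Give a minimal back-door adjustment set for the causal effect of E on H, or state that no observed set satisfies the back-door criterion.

desc(E)\{E}={H}; candidates ⊆ {A,C,P,S}.
E↔H: latent back-door arc(s) into E.
size 0: {}; under {} E still reaches {A,C,H,P,S} ∋ H.
size 1: {A}, {C}, {P} …(+1); under {A} E still reaches {C,H,P} ∋ H.
size 2: {A,C}, {A,P}, {A,S} …(+3); under {A,C} E still reaches {H,P} ∋ H.
E↔H cannot be blocked by any observed set — no back-door set.

E→H: no observed back-door set.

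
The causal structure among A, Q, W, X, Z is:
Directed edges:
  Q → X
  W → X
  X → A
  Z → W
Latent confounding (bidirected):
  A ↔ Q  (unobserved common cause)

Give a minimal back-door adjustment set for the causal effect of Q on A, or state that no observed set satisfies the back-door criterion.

desc(Q)\{Q}={A,X}; candidates ⊆ {W,Z}.
Q↔A: latent back-door arc(s) into Q.
size 0: {}; under {} Q still reaches {A} ∋ A.
size 1: {W}, {Z}; under {W} Q still reaches {A} ∋ A.
size 2: {W,Z}; under {W,Z} Q still reaches {A} ∋ A.
Q↔A cannot be blocked by any observed set — no back-door set.

Q→A: no observed back-door set.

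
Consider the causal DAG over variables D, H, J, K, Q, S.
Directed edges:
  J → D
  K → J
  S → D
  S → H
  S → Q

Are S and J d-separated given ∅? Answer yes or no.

Yes — S ⊥ J | ∅.

Bayes-Ball from S | ∅ reaches {D,H,Q}.
J ∉ reach(S|∅) ⇒ S ⊥ J | ∅.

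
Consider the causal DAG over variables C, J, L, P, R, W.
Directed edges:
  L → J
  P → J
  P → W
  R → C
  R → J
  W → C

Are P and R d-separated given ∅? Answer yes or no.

Yes — P ⊥ R | ∅.

Bayes-Ball from P | ∅ reaches {C,J,W}.
R ∉ reach(P|∅) ⇒ P ⊥ R | ∅.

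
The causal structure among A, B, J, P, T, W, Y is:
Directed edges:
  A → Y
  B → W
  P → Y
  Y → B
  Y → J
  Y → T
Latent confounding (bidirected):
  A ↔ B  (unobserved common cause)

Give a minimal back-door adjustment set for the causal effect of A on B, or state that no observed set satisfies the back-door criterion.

desc(A)\{A}={B,J,T,W,Y}; candidates ⊆ {P}.
A↔B: latent back-door arc(s) into A.
size 0: {}; under {} A still reaches {B,W} ∋ B.
size 1: {P}; under {P} A still reaches {B,W} ∋ B.
A↔B cannot be blocked by any observed set — no back-door set.

A→B: no observed back-door set.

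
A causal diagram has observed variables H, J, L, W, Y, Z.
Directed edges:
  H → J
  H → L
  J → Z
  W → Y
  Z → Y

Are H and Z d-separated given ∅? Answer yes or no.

No — H and Z are d-connected given ∅.

Bayes-Ball from H | ∅ reaches {J,L,Y,Z}.
Z ∈ reach(H|∅) ⇒ H ⊥̸ Z | ∅.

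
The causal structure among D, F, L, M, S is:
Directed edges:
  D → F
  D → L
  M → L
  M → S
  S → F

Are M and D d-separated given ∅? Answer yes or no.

Yes — M ⊥ D | ∅.

Bayes-Ball from M | ∅ reaches {F,L,S}.
D ∉ reach(M|∅) ⇒ M ⊥ D | ∅.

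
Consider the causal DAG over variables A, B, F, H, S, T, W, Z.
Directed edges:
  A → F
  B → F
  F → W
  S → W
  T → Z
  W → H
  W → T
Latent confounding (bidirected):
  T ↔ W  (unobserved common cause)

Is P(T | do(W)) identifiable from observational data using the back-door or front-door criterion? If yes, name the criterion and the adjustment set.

P(T|do(W)): not identifiable (no BD/FD set).

desc(W)\{W}={H,T,Z}; candidates ⊆ {A,B,F,S}.
W↔T: latent back-door arc(s) into W.
size 0: {}; under {} W still reaches {A,B,F,S,T,Z} ∋ T.
size 1: {A}, {B}, {F} …(+1); under {A} W still reaches {B,F,S,T,Z} ∋ T.
size 2: {A,B}, {A,F}, {A,S} …(+3); under {A,B} W still reaches {F,S,T,Z} ∋ T.
W↔T cannot be blocked by any observed set — no back-door set.
No mediator lies on a directed W→…→T path.
Neither criterion identifies P(T|do(W)) in this graph.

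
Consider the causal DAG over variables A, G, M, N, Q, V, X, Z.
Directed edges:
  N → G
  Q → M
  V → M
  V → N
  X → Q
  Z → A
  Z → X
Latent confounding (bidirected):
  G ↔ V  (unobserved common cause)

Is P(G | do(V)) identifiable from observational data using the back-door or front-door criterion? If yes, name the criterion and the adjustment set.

desc(V)\{V}={G,M,N}; candidates ⊆ {A,Q,X,Z}.
V↔G: latent back-door arc(s) into V.
size 0: {}; under {} V still reaches {G} ∋ G.
size 1: {A}, {Q}, {X} …(+1); under {A} V still reaches {G} ∋ G.
size 2: {A,Q}, {A,X}, {A,Z} …(+3); under {A,Q} V still reaches {G} ∋ G.
V↔G cannot be blocked by any observed set — no back-door set.
{N}: (i) intercepts every directed V→G path; (ii) no back-door V→{N}; (iii) {V} blocks every back-door {N}→G. Front-door holds.
P(G|do(V)) = Σ_{N} P(N|V) Σ_{V'} P(G|N,V')P(V').

P(G|do(V)): frontdoor, adjust for {N}.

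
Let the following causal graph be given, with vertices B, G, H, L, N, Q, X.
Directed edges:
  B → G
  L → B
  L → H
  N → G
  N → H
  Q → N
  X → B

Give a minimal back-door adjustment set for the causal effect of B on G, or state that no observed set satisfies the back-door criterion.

B→G: minimal back-door set ∅.

desc(B)\{B}={G}; candidates ⊆ {H,L,N,Q,X}.
∅: B⊥G given ∅ in G with B→· removed — back-door holds.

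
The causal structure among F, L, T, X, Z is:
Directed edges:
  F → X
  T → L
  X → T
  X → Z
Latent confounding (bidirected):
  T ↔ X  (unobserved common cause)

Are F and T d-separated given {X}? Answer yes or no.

Bayes-Ball from F | {X} reaches {L,T}.
T ∈ reach(F|{X}) ⇒ F ⊥̸ T | {X}.

No — F and T are d-connected given {X}.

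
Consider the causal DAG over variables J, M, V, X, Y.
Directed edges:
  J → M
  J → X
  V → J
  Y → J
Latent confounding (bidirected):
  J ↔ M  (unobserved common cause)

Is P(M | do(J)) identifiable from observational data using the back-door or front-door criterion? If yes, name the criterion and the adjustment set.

P(M|do(J)): not identifiable (no BD/FD set).

desc(J)\{J}={M,X}; candidates ⊆ {V,Y}.
J↔M: latent back-door arc(s) into J.
size 0: {}; under {} J still reaches {M,V,Y} ∋ M.
size 1: {V}, {Y}; under {V} J still reaches {M,Y} ∋ M.
size 2: {V,Y}; under {V,Y} J still reaches {M} ∋ M.
J↔M cannot be blocked by any observed set — no back-door set.
No mediator lies on a directed J→…→M path.
Neither criterion identifies P(M|do(J)) in this graph.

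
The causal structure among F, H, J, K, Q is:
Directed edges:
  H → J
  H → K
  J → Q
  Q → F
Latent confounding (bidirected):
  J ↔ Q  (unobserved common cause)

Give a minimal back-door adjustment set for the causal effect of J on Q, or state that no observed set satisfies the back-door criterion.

desc(J)\{J}={F,Q}; candidates ⊆ {H,K}.
J↔Q: latent back-door arc(s) into J.
size 0: {}; under {} J still reaches {F,H,K,Q} ∋ Q.
size 1: {H}, {K}; under {H} J still reaches {F,Q} ∋ Q.
size 2: {H,K}; under {H,K} J still reaches {F,Q} ∋ Q.
J↔Q cannot be blocked by any observed set — no back-door set.

J→Q: no observed back-door set.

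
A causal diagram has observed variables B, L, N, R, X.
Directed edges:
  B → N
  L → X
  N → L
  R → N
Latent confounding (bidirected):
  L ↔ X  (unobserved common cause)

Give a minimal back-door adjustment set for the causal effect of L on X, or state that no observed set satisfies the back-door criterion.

desc(L)\{L}={X}; candidates ⊆ {B,N,R}.
L↔X: latent back-door arc(s) into L.
size 0: {}; under {} L still reaches {B,N,R,X} ∋ X.
size 1: {B}, {N}, {R}; under {B} L still reaches {N,R,X} ∋ X.
size 2: {B,N}, {B,R}, {N,R}; under {B,N} L still reaches {X} ∋ X.
L↔X cannot be blocked by any observed set — no back-door set.

L→X: no observed back-door set.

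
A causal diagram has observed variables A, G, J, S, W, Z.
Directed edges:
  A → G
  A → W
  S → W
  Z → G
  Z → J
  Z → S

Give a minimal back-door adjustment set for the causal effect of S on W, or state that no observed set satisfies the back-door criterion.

desc(S)\{S}={W}; candidates ⊆ {A,G,J,Z}.
∅: S⊥W given ∅ in G with S→· removed — back-door holds.

S→W: minimal back-door set ∅.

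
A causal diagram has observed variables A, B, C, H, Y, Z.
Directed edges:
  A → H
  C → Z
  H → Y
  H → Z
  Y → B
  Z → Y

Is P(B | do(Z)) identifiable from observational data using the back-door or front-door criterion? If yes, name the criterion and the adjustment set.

desc(Z)\{Z}={B,Y}; candidates ⊆ {A,C,H}.
size 0: {}; under {} Z still reaches {A,B,C,H,Y} ∋ B.
{H}: Z⊥B given {H} in G with Z→· removed — back-door holds.
P(B|do(Z)) = Σ_{H} P(B|Z,H)·P(H).

P(B|do(Z)): backdoor, adjust for {H}.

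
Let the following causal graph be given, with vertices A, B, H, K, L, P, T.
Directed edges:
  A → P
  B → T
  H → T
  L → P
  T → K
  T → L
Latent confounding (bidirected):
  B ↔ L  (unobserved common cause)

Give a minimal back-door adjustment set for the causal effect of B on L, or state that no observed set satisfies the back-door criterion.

desc(B)\{B}={K,L,P,T}; candidates ⊆ {A,H}.
B↔L: latent back-door arc(s) into B.
size 0: {}; under {} B still reaches {L,P} ∋ L.
size 1: {A}, {H}; under {A} B still reaches {L,P} ∋ L.
size 2: {A,H}; under {A,H} B still reaches {L,P} ∋ L.
B↔L cannot be blocked by any observed set — no back-door set.

B→L: no observed back-door set.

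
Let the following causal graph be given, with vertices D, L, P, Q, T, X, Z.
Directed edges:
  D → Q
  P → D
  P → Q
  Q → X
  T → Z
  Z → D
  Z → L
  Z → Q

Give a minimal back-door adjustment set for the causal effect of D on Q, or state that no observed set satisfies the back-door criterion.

D→Q: minimal back-door set {P, Z}.

desc(D)\{D}={Q,X}; candidates ⊆ {L,P,T,Z}.
size 0: {}; under {} D still reaches {L,P,Q,T,X,Z} ∋ Q.
size 1: {L}, {P}, {T} …(+1); under {L} D still reaches {P,Q,T,X,Z} ∋ Q.
{P,Z}: D⊥Q given {P,Z} in G with D→· removed — back-door holds.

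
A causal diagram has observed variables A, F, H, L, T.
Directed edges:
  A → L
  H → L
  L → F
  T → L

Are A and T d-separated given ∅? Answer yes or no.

Yes — A ⊥ T | ∅.

Bayes-Ball from A | ∅ reaches {F,L}.
T ∉ reach(A|∅) ⇒ A ⊥ T | ∅.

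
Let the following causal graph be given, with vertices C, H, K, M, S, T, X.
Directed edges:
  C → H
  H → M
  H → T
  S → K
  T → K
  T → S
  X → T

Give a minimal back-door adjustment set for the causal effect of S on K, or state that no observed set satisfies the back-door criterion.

desc(S)\{S}={K}; candidates ⊆ {C,H,M,T,X}.
size 0: {}; under {} S still reaches {C,H,K,M,T,X} ∋ K.
{T}: S⊥K given {T} in G with S→· removed — back-door holds.

S→K: minimal back-door set {T}.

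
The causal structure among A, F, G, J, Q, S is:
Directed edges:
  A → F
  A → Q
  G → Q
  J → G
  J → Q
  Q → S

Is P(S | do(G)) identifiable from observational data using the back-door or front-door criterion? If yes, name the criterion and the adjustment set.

desc(G)\{G}={Q,S}; candidates ⊆ {A,F,J}.
size 0: {}; under {} G still reaches {J,Q,S} ∋ S.
{J}: G⊥S given {J} in G with G→· removed — back-door holds.
P(S|do(G)) = Σ_{J} P(S|G,J)·P(J).

P(S|do(G)): backdoor, adjust for {J}.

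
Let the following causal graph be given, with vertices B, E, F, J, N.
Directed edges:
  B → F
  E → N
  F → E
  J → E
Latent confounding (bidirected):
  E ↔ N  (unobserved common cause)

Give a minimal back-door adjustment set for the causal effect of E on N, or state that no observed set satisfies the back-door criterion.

E→N: no observed back-door set.

desc(E)\{E}={N}; candidates ⊆ {B,F,J}.
E↔N: latent back-door arc(s) into E.
size 0: {}; under {} E still reaches {B,F,J,N} ∋ N.
size 1: {B}, {F}, {J}; under {B} E still reaches {F,J,N} ∋ N.
size 2: {B,F}, {B,J}, {F,J}; under {B,F} E still reaches {J,N} ∋ N.
E↔N cannot be blocked by any observed set — no back-door set.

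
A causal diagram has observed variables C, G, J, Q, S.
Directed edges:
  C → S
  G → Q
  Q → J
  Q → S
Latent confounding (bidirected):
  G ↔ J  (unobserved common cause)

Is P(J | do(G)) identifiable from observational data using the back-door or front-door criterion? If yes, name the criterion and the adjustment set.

P(J|do(G)): frontdoor, adjust for {Q}.

desc(G)\{G}={J,Q,S}; candidates ⊆ {C}.
G↔J: latent back-door arc(s) into G.
size 0: {}; under {} G still reaches {J} ∋ J.
size 1: {C}; under {C} G still reaches {J} ∋ J.
G↔J cannot be blocked by any observed set — no back-door set.
{Q}: (i) intercepts every directed G→J path; (ii) no back-door G→{Q}; (iii) {G} blocks every back-door {Q}→J. Front-door holds.
P(J|do(G)) = Σ_{Q} P(Q|G) Σ_{G'} P(J|Q,G')P(G').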